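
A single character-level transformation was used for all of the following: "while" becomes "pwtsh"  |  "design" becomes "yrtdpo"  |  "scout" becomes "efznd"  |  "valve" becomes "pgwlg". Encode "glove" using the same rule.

The output letters match the input read backwards, each shifted +11: while reversed is elihw. The word is reversed, then every letter is shifted forward by 11.
On glove: reverse → evolg; then shift: e+11=p, v+11=g, o+11=z, l+11=w, g+11=r.

pgzwr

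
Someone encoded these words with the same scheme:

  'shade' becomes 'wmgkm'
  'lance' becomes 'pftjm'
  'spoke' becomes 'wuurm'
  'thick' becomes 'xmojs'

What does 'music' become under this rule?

qzypk

Each letter shifts forward by (position + 4), i.e. 4, 5, 6, … — the shift grows by one for each successive letter.
On music: m+4=q, u+5=z, s+6=y, i+7=p, c+8=k.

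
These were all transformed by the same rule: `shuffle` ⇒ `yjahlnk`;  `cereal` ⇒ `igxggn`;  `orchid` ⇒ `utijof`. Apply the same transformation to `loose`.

Shifts by position in shuffle: pos 0: s→y (+6), pos 1: h→j (+2), pos 2: u→a (+6), pos 3: f→h (+2) — repeating every 2. The shifts repeat in a cycle of length 2: positions 0,1,… shift by +6, +2, then the pattern repeats.
On loose: l+6=r, o+2=q, o+6=u, s+2=u, e+6=k.

rquuk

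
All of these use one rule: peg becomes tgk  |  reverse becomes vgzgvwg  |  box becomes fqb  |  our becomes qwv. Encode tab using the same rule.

The shift depends on letter class: consonant p→t is +4, but vowel e→g is +2. The rule splits by letter class: vowels +2, consonants +4.
Applying it to tab: t(cons)+4=x, a(vowel)+2=c, b(cons)+4=f.

xcf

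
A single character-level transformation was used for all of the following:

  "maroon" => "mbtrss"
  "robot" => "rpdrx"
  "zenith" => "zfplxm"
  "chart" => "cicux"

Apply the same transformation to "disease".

djuhexk

In maroon: m→m is +0, a→b is +1, r→t is +2, o→r is +3 — the shift increases by 1 each position. Letter i (0-indexed) is shifted by i+0, so successive shifts are 0, 1, 2, ….
Applying it to disease: d+0=d, i+1=j, s+2=u, e+3=h, a+4=e, s+5=x, e+6=k.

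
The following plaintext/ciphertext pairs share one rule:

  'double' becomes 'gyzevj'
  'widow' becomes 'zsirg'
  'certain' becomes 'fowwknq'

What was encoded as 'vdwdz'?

strap

It's a Vigenère-style cipher with numeric key [3,10,5]: position i shifts by key[i mod 3].
Decoding vdwdz: v−3=s, d−10=t, w−5=r, d−3=a, z−10=p.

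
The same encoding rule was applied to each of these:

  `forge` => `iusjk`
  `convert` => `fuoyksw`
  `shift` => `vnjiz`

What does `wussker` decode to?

Shifts by position in forge: pos 0: f→i (+3), pos 1: o→u (+6), pos 2: r→s (+1), pos 3: g→j (+3), pos 4: e→k (+6) — repeating every 3. The shifts repeat in a cycle of length 3: positions 0,1,… shift by +3, +6, +1, then the pattern repeats.
Undoing it on wussker: w−3=t, u−6=o, s−1=r, s−3=p, k−6=e, e−1=d, r−3=o.

torpedo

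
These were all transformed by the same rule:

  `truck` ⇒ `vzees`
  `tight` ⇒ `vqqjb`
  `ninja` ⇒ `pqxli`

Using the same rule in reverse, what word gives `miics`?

A repeating key of period 3 is used — shifts +2, +8, +10 over and over.
Undoing it on miics: m−2=k, i−8=a, i−10=y, c−2=a, s−8=k.

kayak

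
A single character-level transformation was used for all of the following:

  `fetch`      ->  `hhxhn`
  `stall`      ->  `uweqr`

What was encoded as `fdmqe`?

In fetch: f→h is +2, e→h is +3, t→x is +4, c→h is +5 — the shift increases by 1 each position. Letter i (0-indexed) is shifted by i+2, so successive shifts are 2, 3, 4, ….
Reversing it on fdmqe: f−2=d, d−3=a, m−4=i, q−5=l, e−6=y.

daily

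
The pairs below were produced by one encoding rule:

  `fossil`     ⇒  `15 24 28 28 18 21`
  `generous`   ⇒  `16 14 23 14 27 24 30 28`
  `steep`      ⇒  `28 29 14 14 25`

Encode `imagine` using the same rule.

f is letter #6 and maps to 15: an offset of 9. Letters become their 1-based position plus 9 (so a→10, b→11, …).
On imagine: i=9→18, m=13→22, a=1→10, g=7→16, i=9→18, n=14→23, e=5→14.

18 22 10 16 18 23 14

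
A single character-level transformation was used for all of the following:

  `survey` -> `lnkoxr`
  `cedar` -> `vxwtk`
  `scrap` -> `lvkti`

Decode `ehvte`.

Every letter moves 19 places later in the alphabet, wrapping around z→a.
Undoing it on ehvte: e−19=l, h−19=o, v−19=c, t−19=a, e−19=l.

local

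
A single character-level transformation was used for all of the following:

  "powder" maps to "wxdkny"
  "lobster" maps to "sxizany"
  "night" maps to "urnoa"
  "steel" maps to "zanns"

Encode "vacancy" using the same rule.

cjjjujf

The shift depends on letter class: consonant p→w is +7, but vowel o→x is +9. Vowels shift forward by 9 and consonants shift forward by 7.
Applying it to vacancy: v(cons)+7=c, a(vowel)+9=j, c(cons)+7=j, a(vowel)+9=j, n(cons)+7=u, c(cons)+7=j, y(cons)+7=f.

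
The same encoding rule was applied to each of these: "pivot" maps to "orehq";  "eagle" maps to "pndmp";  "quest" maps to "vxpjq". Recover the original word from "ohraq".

point

p(15)→o(14) and i(8)→r(17) fit y≡7x+13 (mod 26); the inverse of 7 mod 26 is 15. This is an affine cipher: with a=0,…,z=25, each position x becomes (7x+13) mod 26.
Undoing it on ohraq: o(14)→15·(14−13)≡15=p; h(7)→15·(7−13)≡14=o; r(17)→15·(17−13)≡8=i; a(0)→15·(0−13)≡13=n; q(16)→15·(16−13)≡19=t (all mod 26).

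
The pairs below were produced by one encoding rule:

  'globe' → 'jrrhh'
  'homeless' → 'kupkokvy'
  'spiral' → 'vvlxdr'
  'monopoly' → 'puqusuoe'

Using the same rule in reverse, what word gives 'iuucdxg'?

Shifts by position in globe: pos 0: g→j (+3), pos 1: l→r (+6), pos 2: o→r (+3), pos 3: b→h (+6) — repeating every 2. The shifts repeat in a cycle of length 2: positions 0,1,… shift by +3, +6, then the pattern repeats.
Reversing it on iuucdxg: i−3=f, u−6=o, u−3=r, c−6=w, d−3=a, x−6=r, g−3=d.

forward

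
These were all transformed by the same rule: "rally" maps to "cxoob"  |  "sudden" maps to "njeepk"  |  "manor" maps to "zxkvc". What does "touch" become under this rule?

r(17)→c(2) and a(0)→x(23) fit y≡11x+23 (mod 26); the inverse of 11 mod 26 is 19. Treating letters as 0–25, the rule is x ↦ 11x + 23 (mod 26).
For touch: t(19)→11·19+23≡24=y; o(14)→11·14+23≡21=v; u(20)→11·20+23≡9=j; c(2)→11·2+23≡19=t; h(7)→11·7+23≡22=w (all mod 26).

yvjtw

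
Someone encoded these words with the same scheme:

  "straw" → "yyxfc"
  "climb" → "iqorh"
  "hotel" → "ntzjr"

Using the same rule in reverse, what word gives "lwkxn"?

Shifts by position in straw: pos 0: s→y (+6), pos 1: t→y (+5), pos 2: r→x (+6), pos 3: a→f (+5) — repeating every 2. It's a Vigenère-style cipher with numeric key [6,5]: position i shifts by key[i mod 2].
Undoing it on lwkxn: l−6=f, w−5=r, k−6=e, x−5=s, n−6=h.

fresh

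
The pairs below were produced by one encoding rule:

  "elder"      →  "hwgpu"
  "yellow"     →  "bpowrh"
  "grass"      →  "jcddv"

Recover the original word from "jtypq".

given

Shifts by position in elder: pos 0: e→h (+3), pos 1: l→w (+11), pos 2: d→g (+3), pos 3: e→p (+11) — repeating every 2. A repeating key of period 2 is used — shifts +3, +11 over and over.
Reversing it on jtypq: j−3=g, t−11=i, y−3=v, p−11=e, q−3=n.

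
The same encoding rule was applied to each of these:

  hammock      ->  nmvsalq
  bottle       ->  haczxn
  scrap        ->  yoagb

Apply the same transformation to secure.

yqladn

Shifts by position in hammock: pos 0: h→n (+6), pos 1: a→m (+12), pos 2: m→v (+9), pos 3: m→s (+6), pos 4: o→a (+12), pos 5: c→l (+9) — repeating every 3. It's a Vigenère-style cipher with numeric key [6,12,9]: position i shifts by key[i mod 3].
On secure: s+6=y, e+12=q, c+9=l, u+6=a, r+12=d, e+9=n.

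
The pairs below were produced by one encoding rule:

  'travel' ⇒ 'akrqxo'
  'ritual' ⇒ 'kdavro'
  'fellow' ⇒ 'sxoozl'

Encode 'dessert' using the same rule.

cxffxka

Each letter's alphabet position (a=0..z=25) is mapped through 21·x+17 mod 26 — an affine cipher.
Applying it to dessert: d(3)→21·3+17≡2=c; e(4)→21·4+17≡23=x; s(18)→21·18+17≡5=f; s(18)→21·18+17≡5=f; e(4)→21·4+17≡23=x; r(17)→21·17+17≡10=k; t(19)→21·19+17≡0=a (all mod 26).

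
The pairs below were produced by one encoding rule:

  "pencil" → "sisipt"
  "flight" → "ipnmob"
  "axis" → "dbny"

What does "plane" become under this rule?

In pencil: p→s is +3, e→i is +4, n→s is +5, c→i is +6 — the shift increases by 1 each position. Letter i (0-indexed) is shifted by i+3, so successive shifts are 3, 4, 5, ….
On plane: p+3=s, l+4=p, a+5=f, n+6=t, e+7=l.

spftl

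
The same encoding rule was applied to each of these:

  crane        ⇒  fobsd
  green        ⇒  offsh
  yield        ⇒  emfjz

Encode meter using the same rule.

sfufn

The output letters match the input read backwards, each shifted +1: crane reversed is enarc. The word is reversed, then every letter is shifted forward by 1.
On meter: reverse → retem; then shift: r+1=s, e+1=f, t+1=u, e+1=f, m+1=n.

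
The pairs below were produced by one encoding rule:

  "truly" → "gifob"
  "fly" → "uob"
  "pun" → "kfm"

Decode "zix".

arc

Each pair mirrors across the alphabet (t↔g, r↔i, u↔f): positions sum to 25. Letters are reflected about the middle of the alphabet (position → 25−position): Atbash.
Reversing it on zix: z↔a, i↔r, x↔c.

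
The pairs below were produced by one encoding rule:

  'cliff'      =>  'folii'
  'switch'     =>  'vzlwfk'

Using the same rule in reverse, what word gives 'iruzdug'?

forward

Compare letters: c→f is +3, l→o is +3, i→l is +3 — a constant shift. Every letter moves 3 places later in the alphabet, wrapping around z→a.
Reversing it on iruzdug: i−3=f, r−3=o, u−3=r, z−3=w, d−3=a, u−3=r, g−3=d.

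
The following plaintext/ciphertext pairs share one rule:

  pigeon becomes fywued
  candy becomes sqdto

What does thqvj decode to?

Compare letters: p→f is +16, i→y is +16, g→w is +16 — a constant shift. This is a Caesar cipher with shift 16.
Decoding thqvj: t−16=d, h−16=r, q−16=a, v−16=f, j−16=t.

draft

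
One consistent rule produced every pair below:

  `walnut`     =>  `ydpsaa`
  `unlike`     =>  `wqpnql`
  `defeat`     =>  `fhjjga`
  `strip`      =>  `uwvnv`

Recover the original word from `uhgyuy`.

sector

Each letter shifts forward by (position + 2), i.e. 2, 3, 4, … — the shift grows by one for each successive letter.
Decoding uhgyuy: u−2=s, h−3=e, g−4=c, y−5=t, u−6=o, y−7=r.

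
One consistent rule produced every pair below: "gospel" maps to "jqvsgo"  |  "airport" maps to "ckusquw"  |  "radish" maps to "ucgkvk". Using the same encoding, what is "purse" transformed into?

The shift depends on letter class: consonant g→j is +3, but vowel o→q is +2. The rule splits by letter class: vowels +2, consonants +3.
On purse: p(cons)+3=s, u(vowel)+2=w, r(cons)+3=u, s(cons)+3=v, e(vowel)+2=g.

swuvg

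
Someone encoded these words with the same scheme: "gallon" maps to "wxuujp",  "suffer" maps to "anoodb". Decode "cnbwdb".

The output letters match the input read backwards, each shifted +9: gallon reversed is nollag. Read the word backwards and shift each letter +9.
Decoding cnbwdb: shift back: c−9=t, n−9=e, b−9=s, w−9=n, d−9=u, b−9=s → tesnus; then reverse → sunset.

sunset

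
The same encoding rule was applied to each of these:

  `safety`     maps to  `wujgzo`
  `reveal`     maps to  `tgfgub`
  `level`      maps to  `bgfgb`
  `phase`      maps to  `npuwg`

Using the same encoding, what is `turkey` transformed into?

zctygo

s(18)→w(22) and a(0)→u(20) fit y≡3x+20 (mod 26); the inverse of 3 mod 26 is 9. This is an affine cipher: with a=0,…,z=25, each position x becomes (3x+20) mod 26.
For turkey: t(19)→3·19+20≡25=z; u(20)→3·20+20≡2=c; r(17)→3·17+20≡19=t; k(10)→3·10+20≡24=y; e(4)→3·4+20≡6=g; y(24)→3·24+20≡14=o (all mod 26).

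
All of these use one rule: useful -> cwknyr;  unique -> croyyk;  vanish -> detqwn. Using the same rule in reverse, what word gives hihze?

Shifts by position in useful: pos 0: u→c (+8), pos 1: s→w (+4), pos 2: e→k (+6), pos 3: f→n (+8), pos 4: u→y (+4), pos 5: l→r (+6) — repeating every 3. It's a Vigenère-style cipher with numeric key [8,4,6]: position i shifts by key[i mod 3].
Decoding hihze: h−8=z, i−4=e, h−6=b, z−8=r, e−4=a.

zebra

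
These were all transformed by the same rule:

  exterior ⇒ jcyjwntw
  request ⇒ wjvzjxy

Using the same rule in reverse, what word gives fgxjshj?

absence

Every letter moves 5 places later in the alphabet, wrapping around z→a.
Undoing it on fgxjshj: f−5=a, g−5=b, x−5=s, j−5=e, s−5=n, h−5=c, j−5=e.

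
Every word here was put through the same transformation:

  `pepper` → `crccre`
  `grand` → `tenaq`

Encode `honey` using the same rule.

ubarl

Every letter moves 13 places later in the alphabet, wrapping around z→a.
For honey: h+13=u, o+13=b, n+13=a, e+13=r, y+13=l.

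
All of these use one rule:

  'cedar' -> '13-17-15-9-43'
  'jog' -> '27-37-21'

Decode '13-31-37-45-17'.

close

c(#3)→13 and e(#5)→17: differences scale by 2, so n = 2·pos + 7. With a=1..z=26, the number is 2·pos + 7.
Decoding 13-31-37-45-17: 13→(13−7)÷2=3=c, 31→(31−7)÷2=12=l, 37→(37−7)÷2=15=o, 45→(45−7)÷2=19=s, 17→(17−7)÷2=5=e.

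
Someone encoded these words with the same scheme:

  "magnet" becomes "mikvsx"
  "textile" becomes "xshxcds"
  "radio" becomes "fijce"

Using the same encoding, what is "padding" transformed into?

nijjcvk

Treating letters as 0–25, the rule is x ↦ 9x + 8 (mod 26).
For padding: p(15)→9·15+8≡13=n; a(0)→9·0+8≡8=i; d(3)→9·3+8≡9=j; d(3)→9·3+8≡9=j; i(8)→9·8+8≡2=c; n(13)→9·13+8≡21=v; g(6)→9·6+8≡10=k (all mod 26).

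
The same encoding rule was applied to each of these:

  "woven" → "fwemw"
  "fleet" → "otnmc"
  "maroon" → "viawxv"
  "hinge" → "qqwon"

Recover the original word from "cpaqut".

Shifts by position in woven: pos 0: w→f (+9), pos 1: o→w (+8), pos 2: v→e (+9), pos 3: e→m (+8) — repeating every 2. A repeating key of period 2 is used — shifts +9, +8 over and over.
Undoing it on cpaqut: c−9=t, p−8=h, a−9=r, q−8=i, u−9=l, t−8=l.

thrill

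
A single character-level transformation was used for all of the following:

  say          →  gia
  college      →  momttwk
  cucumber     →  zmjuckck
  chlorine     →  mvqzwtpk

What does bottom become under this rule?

The output letters match the input read backwards, each shifted +8: say reversed is yas. Two steps: reverse the string, then apply a Caesar shift of +8.
On bottom: reverse → mottob; then shift: m+8=u, o+8=w, t+8=b, t+8=b, o+8=w, b+8=j.

uwbbwj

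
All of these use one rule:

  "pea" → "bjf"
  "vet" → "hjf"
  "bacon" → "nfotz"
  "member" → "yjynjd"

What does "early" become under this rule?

jfdxk

Two shifts are in play — +5 for a/e/i/o/u, +12 for every other letter.
For early: e(vowel)+5=j, a(vowel)+5=f, r(cons)+12=d, l(cons)+12=x, y(cons)+12=k.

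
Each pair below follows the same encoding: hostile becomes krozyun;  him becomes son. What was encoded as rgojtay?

sundial

The output letters match the input read backwards, each shifted +6: hostile reversed is elitsoh. The word is reversed, then every letter is shifted forward by 6.
Reversing it on rgojtay: shift back: r−6=l, g−6=a, o−6=i, j−6=d, t−6=n, a−6=u, y−6=s → laidnus; then reverse → sundial.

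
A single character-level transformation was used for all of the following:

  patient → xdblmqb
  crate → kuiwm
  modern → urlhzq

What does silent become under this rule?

Shifts by position in patient: pos 0: p→x (+8), pos 1: a→d (+3), pos 2: t→b (+8), pos 3: i→l (+3) — repeating every 2. The shifts repeat in a cycle of length 2: positions 0,1,… shift by +8, +3, then the pattern repeats.
On silent: s+8=a, i+3=l, l+8=t, e+3=h, n+8=v, t+3=w.

althvw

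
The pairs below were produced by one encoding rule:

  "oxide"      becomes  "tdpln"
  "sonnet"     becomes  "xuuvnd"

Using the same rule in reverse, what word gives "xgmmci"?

In oxide: o→t is +5, x→d is +6, i→p is +7, d→l is +8 — the shift increases by 1 each position. Letter i (0-indexed) is shifted by i+5, so successive shifts are 5, 6, 7, ….
Reversing it on xgmmci: x−5=s, g−6=a, m−7=f, m−8=e, c−9=t, i−10=y.

safety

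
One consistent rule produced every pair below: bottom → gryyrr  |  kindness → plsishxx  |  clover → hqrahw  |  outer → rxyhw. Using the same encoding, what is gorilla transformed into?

lrwlqqd

Vowels shift forward by 3 and consonants shift forward by 5.
Applying it to gorilla: g(cons)+5=l, o(vowel)+3=r, r(cons)+5=w, i(vowel)+3=l, l(cons)+5=q, l(cons)+5=q, a(vowel)+3=d.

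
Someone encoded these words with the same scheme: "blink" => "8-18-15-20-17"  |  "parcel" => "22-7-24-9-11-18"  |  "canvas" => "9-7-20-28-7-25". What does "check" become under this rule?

9-14-11-9-17

Each letter is replaced by its alphabet position (a=1..z=26) + 6.
Applying it to check: c=3→9, h=8→14, e=5→11, c=3→9, k=11→17.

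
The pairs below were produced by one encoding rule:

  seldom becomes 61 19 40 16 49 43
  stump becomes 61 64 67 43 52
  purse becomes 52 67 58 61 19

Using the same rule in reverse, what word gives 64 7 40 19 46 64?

s(#19)→61 and e(#5)→19: differences scale by 3, so n = 3·pos + 4. With a=1..z=26, the number is 3·pos + 4.
Reversing it on 64 7 40 19 46 64: 64→(64−4)÷3=20=t, 7→(7−4)÷3=1=a, 40→(40−4)÷3=12=l, 19→(19−4)÷3=5=e, 46→(46−4)÷3=14=n, 64→(64−4)÷3=20=t.

talent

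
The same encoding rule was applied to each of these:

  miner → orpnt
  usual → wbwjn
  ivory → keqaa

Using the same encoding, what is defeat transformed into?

fnhncc

Shifts by position in miner: pos 0: m→o (+2), pos 1: i→r (+9), pos 2: n→p (+2), pos 3: e→n (+9) — repeating every 2. The shifts repeat in a cycle of length 2: positions 0,1,… shift by +2, +9, then the pattern repeats.
On defeat: d+2=f, e+9=n, f+2=h, e+9=n, a+2=c, t+9=c.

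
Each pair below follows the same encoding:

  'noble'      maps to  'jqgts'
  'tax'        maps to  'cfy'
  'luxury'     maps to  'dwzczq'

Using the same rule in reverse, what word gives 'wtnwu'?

prior

The word is reversed, then every letter is shifted forward by 5.
Decoding wtnwu: shift back: w−5=r, t−5=o, n−5=i, w−5=r, u−5=p → roirp; then reverse → prior.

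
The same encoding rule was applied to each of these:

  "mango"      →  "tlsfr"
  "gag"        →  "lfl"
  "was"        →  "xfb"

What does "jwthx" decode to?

The output letters match the input read backwards, each shifted +5: mango reversed is ognam. The word is reversed, then every letter is shifted forward by 5.
Undoing it on jwthx: shift back: j−5=e, w−5=r, t−5=o, h−5=c, x−5=s → erocs; then reverse → score.

score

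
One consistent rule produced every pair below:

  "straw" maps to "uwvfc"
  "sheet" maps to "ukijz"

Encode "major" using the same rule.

odntx

In straw: s→u is +2, t→w is +3, r→v is +4, a→f is +5 — the shift increases by 1 each position. Letter i (0-indexed) is shifted by i+2, so successive shifts are 2, 3, 4, ….
Applying it to major: m+2=o, a+3=d, j+4=n, o+5=t, r+6=x.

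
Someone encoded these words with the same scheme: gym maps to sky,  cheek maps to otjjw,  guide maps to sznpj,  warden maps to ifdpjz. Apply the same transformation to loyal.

Vowels shift forward by 5 and consonants shift forward by 12.
On loyal: l(cons)+12=x, o(vowel)+5=t, y(cons)+12=k, a(vowel)+5=f, l(cons)+12=x.

xtkfx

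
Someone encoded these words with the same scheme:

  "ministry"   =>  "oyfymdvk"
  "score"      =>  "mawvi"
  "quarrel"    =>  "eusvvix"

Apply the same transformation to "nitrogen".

fydvwqif

m(12)→o(14) and i(8)→y(24) fit y≡17x+18 (mod 26); the inverse of 17 mod 26 is 23. This is an affine cipher: with a=0,…,z=25, each position x becomes (17x+18) mod 26.
Applying it to nitrogen: n(13)→17·13+18≡5=f; i(8)→17·8+18≡24=y; t(19)→17·19+18≡3=d; r(17)→17·17+18≡21=v; o(14)→17·14+18≡22=w; g(6)→17·6+18≡16=q; e(4)→17·4+18≡8=i; n(13)→17·13+18≡5=f (all mod 26).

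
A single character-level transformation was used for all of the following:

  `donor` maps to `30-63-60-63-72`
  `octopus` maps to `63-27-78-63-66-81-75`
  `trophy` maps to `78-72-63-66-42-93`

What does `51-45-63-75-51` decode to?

Each letter becomes 3×(its alphabet position, a=1..z=26) + 18.
Decoding 51-45-63-75-51: 51→(51−18)÷3=11=k, 45→(45−18)÷3=9=i, 63→(63−18)÷3=15=o, 75→(75−18)÷3=19=s, 51→(51−18)÷3=11=k.

kiosk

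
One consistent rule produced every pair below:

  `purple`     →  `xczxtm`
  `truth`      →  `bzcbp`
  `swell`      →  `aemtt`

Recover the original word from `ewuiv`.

woman

Compare letters: p→x is +8, u→c is +8, r→z is +8 — a constant shift. It's a constant shift of +8 (ROT8).
Reversing it on ewuiv: e−8=w, w−8=o, u−8=m, i−8=a, v−8=n.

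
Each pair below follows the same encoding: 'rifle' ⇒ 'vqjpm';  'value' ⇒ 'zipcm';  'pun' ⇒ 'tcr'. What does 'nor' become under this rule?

The shift depends on letter class: consonant r→v is +4, but vowel i→q is +8. The rule splits by letter class: vowels +8, consonants +4.
On nor: n(cons)+4=r, o(vowel)+8=w, r(cons)+4=v.

rwv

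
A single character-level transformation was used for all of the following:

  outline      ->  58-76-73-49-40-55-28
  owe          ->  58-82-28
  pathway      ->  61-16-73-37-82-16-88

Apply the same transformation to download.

25-58-82-55-49-58-16-25

Each letter becomes 3×(its alphabet position, a=1..z=26) + 13.
On download: d=4→25, o=15→58, w=23→82, n=14→55, l=12→49, o=15→58, a=1→16, d=4→25.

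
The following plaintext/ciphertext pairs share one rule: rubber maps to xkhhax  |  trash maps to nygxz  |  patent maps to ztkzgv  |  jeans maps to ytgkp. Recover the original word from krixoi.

The output letters match the input read backwards, each shifted +6: rubber reversed is rebbur. Read the word backwards and shift each letter +6.
Reversing it on krixoi: shift back: k−6=e, r−6=l, i−6=c, x−6=r, o−6=i, i−6=c → elcric; then reverse → circle.

circle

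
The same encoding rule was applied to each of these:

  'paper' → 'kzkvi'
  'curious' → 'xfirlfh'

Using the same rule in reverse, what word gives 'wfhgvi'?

Each letter is replaced by its mirror in the alphabet: a↔z, b↔y, c↔x, and so on (the Atbash cipher).
Decoding wfhgvi: w↔d, f↔u, h↔s, g↔t, v↔e, i↔r.

duster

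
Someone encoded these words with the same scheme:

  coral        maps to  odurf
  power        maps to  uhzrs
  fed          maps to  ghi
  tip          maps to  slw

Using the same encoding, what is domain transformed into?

The output letters match the input read backwards, each shifted +3: coral reversed is laroc. Read the word backwards and shift each letter +3.
For domain: reverse → niamod; then shift: n+3=q, i+3=l, a+3=d, m+3=p, o+3=r, d+3=g.

qldprg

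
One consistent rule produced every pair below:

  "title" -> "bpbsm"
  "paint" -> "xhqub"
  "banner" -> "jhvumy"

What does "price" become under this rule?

xyqjm

Shifts by position in title: pos 0: t→b (+8), pos 1: i→p (+7), pos 2: t→b (+8), pos 3: l→s (+7) — repeating every 2. A repeating key of period 2 is used — shifts +8, +7 over and over.
Applying it to price: p+8=x, r+7=y, i+8=q, c+7=j, e+8=m.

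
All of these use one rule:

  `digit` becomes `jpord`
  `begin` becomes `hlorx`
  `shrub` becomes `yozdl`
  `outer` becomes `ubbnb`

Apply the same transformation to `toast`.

zvibd

In digit: d→j is +6, i→p is +7, g→o is +8, i→r is +9 — the shift increases by 1 each position. Each letter shifts forward by (position + 6), i.e. 6, 7, 8, … — the shift grows by one for each successive letter.
On toast: t+6=z, o+7=v, a+8=i, s+9=b, t+10=d.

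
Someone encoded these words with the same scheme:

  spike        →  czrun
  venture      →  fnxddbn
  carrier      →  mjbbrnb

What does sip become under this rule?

crz

The shift depends on letter class: consonant s→c is +10, but vowel i→r is +9. Two shifts are in play — +9 for a/e/i/o/u, +10 for every other letter.
For sip: s(cons)+10=c, i(vowel)+9=r, p(cons)+10=z.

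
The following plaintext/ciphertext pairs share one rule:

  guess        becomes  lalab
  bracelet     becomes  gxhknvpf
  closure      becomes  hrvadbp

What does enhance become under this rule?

In guess: g→l is +5, u→a is +6, e→l is +7, s→a is +8 — the shift increases by 1 each position. The shift increases by 1 at each position, starting from +5: 5, 6, 7, ….
Applying it to enhance: e+5=j, n+6=t, h+7=o, a+8=i, n+9=w, c+10=m, e+11=p.

jtoiwmp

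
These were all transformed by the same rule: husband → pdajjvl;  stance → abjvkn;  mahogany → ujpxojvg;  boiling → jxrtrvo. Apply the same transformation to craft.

The shift depends on letter class: consonant h→p is +8, but vowel u→d is +9. The rule splits by letter class: vowels +9, consonants +8.
Applying it to craft: c(cons)+8=k, r(cons)+8=z, a(vowel)+9=j, f(cons)+8=n, t(cons)+8=b.

kzjnb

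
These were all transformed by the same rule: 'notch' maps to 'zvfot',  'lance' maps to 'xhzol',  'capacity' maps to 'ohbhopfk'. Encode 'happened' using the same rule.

The shift depends on letter class: consonant n→z is +12, but vowel o→v is +7. The rule splits by letter class: vowels +7, consonants +12.
On happened: h(cons)+12=t, a(vowel)+7=h, p(cons)+12=b, p(cons)+12=b, e(vowel)+7=l, n(cons)+12=z, e(vowel)+7=l, d(cons)+12=p.

thbblzlp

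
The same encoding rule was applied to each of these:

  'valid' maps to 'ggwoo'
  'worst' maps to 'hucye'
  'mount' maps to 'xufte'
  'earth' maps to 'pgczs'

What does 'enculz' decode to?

The shifts repeat in a cycle of length 2: positions 0,1,… shift by +11, +6, then the pattern repeats.
Decoding enculz: e−11=t, n−6=h, c−11=r, u−6=o, l−11=a, z−6=t.

throat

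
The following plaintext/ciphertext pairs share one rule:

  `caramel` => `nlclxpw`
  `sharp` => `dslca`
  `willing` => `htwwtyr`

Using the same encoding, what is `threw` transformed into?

Compare letters: c→n is +11, a→l is +11, r→c is +11 — a constant shift. Every letter moves 11 places later in the alphabet, wrapping around z→a.
On threw: t+11=e, h+11=s, r+11=c, e+11=p, w+11=h.

escph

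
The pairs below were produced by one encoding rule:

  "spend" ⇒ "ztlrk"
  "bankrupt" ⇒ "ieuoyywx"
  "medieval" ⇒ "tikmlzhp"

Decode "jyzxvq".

custom

Shifts by position in spend: pos 0: s→z (+7), pos 1: p→t (+4), pos 2: e→l (+7), pos 3: n→r (+4) — repeating every 2. A repeating key of period 2 is used — shifts +7, +4 over and over.
Decoding jyzxvq: j−7=c, y−4=u, z−7=s, x−4=t, v−7=o, q−4=m.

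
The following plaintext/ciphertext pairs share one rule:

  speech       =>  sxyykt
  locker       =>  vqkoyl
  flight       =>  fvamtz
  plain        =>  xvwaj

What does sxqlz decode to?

Treating letters as 0–25, the rule is x ↦ 7x + 22 (mod 26).
Reversing it on sxqlz: s(18)→15·(18−22)≡18=s; x(23)→15·(23−22)≡15=p; q(16)→15·(16−22)≡14=o; l(11)→15·(11−22)≡17=r; z(25)→15·(25−22)≡19=t (all mod 26).

sport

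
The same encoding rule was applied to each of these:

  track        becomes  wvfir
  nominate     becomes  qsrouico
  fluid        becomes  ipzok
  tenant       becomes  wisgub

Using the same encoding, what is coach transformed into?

fsfio

In track: t→w is +3, r→v is +4, a→f is +5, c→i is +6 — the shift increases by 1 each position. Letter i (0-indexed) is shifted by i+3, so successive shifts are 3, 4, 5, ….
On coach: c+3=f, o+4=s, a+5=f, c+6=i, h+7=o.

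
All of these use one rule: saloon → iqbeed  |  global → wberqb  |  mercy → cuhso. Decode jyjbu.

title

Compare letters: s→i is +16, a→q is +16, l→b is +16 — a constant shift. It's a constant shift of +16 (ROT16).
Undoing it on jyjbu: j−16=t, y−16=i, j−16=t, b−16=l, u−16=e.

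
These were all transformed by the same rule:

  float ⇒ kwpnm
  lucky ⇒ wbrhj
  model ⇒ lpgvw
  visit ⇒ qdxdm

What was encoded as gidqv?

Each letter's alphabet position (a=0..z=25) is mapped through 15·x+13 mod 26 — an affine cipher.
Undoing it on gidqv: g(6)→7·(6−13)≡3=d; i(8)→7·(8−13)≡17=r; d(3)→7·(3−13)≡8=i; q(16)→7·(16−13)≡21=v; v(21)→7·(21−13)≡4=e (all mod 26).

drive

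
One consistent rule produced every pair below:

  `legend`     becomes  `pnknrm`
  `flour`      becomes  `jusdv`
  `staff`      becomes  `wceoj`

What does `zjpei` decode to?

valve

A repeating key of period 2 is used — shifts +4, +9 over and over.
Reversing it on zjpei: z−4=v, j−9=a, p−4=l, e−9=v, i−4=e.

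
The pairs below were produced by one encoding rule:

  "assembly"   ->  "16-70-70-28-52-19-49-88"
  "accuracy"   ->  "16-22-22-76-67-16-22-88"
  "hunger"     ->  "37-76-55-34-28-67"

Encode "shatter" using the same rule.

a(#1)→16 and s(#19)→70: differences scale by 3, so n = 3·pos + 13. The formula is n = 3×(alphabet index, a=1) + 13.
On shatter: s=19→70, h=8→37, a=1→16, t=20→73, t=20→73, e=5→28, r=18→67.

70-37-16-73-73-28-67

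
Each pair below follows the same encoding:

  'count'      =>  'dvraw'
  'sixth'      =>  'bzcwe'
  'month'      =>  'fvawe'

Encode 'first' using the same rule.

ozgbw

c(2)→d(3) and o(14)→v(21) fit y≡21x+13 (mod 26); the inverse of 21 mod 26 is 5. Each letter's alphabet position (a=0..z=25) is mapped through 21·x+13 mod 26 — an affine cipher.
On first: f(5)→21·5+13≡14=o; i(8)→21·8+13≡25=z; r(17)→21·17+13≡6=g; s(18)→21·18+13≡1=b; t(19)→21·19+13≡22=w (all mod 26).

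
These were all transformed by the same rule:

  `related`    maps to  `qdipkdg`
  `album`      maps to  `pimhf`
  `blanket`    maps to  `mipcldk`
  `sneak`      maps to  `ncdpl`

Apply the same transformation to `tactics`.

kpjkrjn

r(17)→q(16) and e(4)→d(3) fit y≡23x+15 (mod 26); the inverse of 23 mod 26 is 17. Each letter's alphabet position (a=0..z=25) is mapped through 23·x+15 mod 26 — an affine cipher.
On tactics: t(19)→23·19+15≡10=k; a(0)→23·0+15≡15=p; c(2)→23·2+15≡9=j; t(19)→23·19+15≡10=k; i(8)→23·8+15≡17=r; c(2)→23·2+15≡9=j; s(18)→23·18+15≡13=n (all mod 26).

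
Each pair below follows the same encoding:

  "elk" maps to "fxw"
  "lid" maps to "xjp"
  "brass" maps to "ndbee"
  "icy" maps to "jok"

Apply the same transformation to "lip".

Vowels shift forward by 1 and consonants shift forward by 12.
Applying it to lip: l(cons)+12=x, i(vowel)+1=j, p(cons)+12=b.

xjb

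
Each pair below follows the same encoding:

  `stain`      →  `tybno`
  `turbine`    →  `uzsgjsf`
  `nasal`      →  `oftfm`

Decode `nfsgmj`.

marble

Shifts by position in stain: pos 0: s→t (+1), pos 1: t→y (+5), pos 2: a→b (+1), pos 3: i→n (+5) — repeating every 2. The shifts repeat in a cycle of length 2: positions 0,1,… shift by +1, +5, then the pattern repeats.
Decoding nfsgmj: n−1=m, f−5=a, s−1=r, g−5=b, m−1=l, j−5=e.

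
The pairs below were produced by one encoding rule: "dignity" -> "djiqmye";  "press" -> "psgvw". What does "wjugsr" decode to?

wisdom

Letter i (0-indexed) is shifted by i+0, so successive shifts are 0, 1, 2, ….
Reversing it on wjugsr: w−0=w, j−1=i, u−2=s, g−3=d, s−4=o, r−5=m.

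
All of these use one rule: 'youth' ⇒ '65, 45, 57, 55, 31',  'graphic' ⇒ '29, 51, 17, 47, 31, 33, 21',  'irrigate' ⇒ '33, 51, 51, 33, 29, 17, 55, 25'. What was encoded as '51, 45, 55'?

rot

With a=1..z=26, the number is 2·pos + 15.
Undoing it on 51, 45, 55: 51→(51−15)÷2=18=r, 45→(45−15)÷2=15=o, 55→(55−15)÷2=20=t.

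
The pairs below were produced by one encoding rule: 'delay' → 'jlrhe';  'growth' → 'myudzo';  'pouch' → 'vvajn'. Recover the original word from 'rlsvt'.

Shifts by position in delay: pos 0: d→j (+6), pos 1: e→l (+7), pos 2: l→r (+6), pos 3: a→h (+7) — repeating every 2. The shifts repeat in a cycle of length 2: positions 0,1,… shift by +6, +7, then the pattern repeats.
Undoing it on rlsvt: r−6=l, l−7=e, s−6=m, v−7=o, t−6=n.

lemon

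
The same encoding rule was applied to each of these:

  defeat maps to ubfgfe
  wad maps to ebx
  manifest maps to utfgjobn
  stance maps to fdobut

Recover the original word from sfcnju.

timber

The word is reversed, then every letter is shifted forward by 1.
Decoding sfcnju: shift back: s−1=r, f−1=e, c−1=b, n−1=m, j−1=i, u−1=t → rebmit; then reverse → timber.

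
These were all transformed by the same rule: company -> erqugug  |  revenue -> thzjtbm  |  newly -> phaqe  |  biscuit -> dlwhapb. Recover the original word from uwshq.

stock

In company: c→e is +2, o→r is +3, m→q is +4, p→u is +5 — the shift increases by 1 each position. The shift increases by 1 at each position, starting from +2: 2, 3, 4, ….
Reversing it on uwshq: u−2=s, w−3=t, s−4=o, h−5=c, q−6=k.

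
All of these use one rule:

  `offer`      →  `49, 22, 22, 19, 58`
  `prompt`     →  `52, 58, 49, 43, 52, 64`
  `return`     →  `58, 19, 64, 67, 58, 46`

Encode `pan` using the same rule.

52, 7, 46

The formula is n = 3×(alphabet index, a=1) + 4.
For pan: p=16→52, a=1→7, n=14→46.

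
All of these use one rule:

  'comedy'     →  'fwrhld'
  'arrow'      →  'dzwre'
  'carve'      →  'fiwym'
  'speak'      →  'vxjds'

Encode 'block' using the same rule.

ettfs

Shifts by position in comedy: pos 0: c→f (+3), pos 1: o→w (+8), pos 2: m→r (+5), pos 3: e→h (+3), pos 4: d→l (+8), pos 5: y→d (+5) — repeating every 3. It's a Vigenère-style cipher with numeric key [3,8,5]: position i shifts by key[i mod 3].
For block: b+3=e, l+8=t, o+5=t, c+3=f, k+8=s.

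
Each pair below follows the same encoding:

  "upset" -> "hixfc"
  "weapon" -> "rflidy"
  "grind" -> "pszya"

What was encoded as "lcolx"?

atlas

u(20)→h(7) and p(15)→i(8) fit y≡5x+11 (mod 26); the inverse of 5 mod 26 is 21. This is an affine cipher: with a=0,…,z=25, each position x becomes (5x+11) mod 26.
Decoding lcolx: l(11)→21·(11−11)≡0=a; c(2)→21·(2−11)≡19=t; o(14)→21·(14−11)≡11=l; l(11)→21·(11−11)≡0=a; x(23)→21·(23−11)≡18=s (all mod 26).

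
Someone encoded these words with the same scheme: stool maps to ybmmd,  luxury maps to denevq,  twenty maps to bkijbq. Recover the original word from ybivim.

s(18)→y(24) and t(19)→b(1) fit y≡3x+22 (mod 26); the inverse of 3 mod 26 is 9. Treating letters as 0–25, the rule is x ↦ 3x + 22 (mod 26).
Reversing it on ybivim: y(24)→9·(24−22)≡18=s; b(1)→9·(1−22)≡19=t; i(8)→9·(8−22)≡4=e; v(21)→9·(21−22)≡17=r; i(8)→9·(8−22)≡4=e; m(12)→9·(12−22)≡14=o (all mod 26).

stereo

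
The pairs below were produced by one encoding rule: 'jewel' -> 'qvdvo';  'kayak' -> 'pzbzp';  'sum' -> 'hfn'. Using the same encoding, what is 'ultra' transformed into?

fogiz

Each pair mirrors across the alphabet (j↔q, e↔v, w↔d): positions sum to 25. This is the alphabet-reversal cipher (Atbash): a becomes z, b becomes y, etc.
Applying it to ultra: u↔f, l↔o, t↔g, r↔i, a↔z.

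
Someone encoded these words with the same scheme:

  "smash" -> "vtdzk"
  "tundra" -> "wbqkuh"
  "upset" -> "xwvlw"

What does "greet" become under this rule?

Shifts by position in smash: pos 0: s→v (+3), pos 1: m→t (+7), pos 2: a→d (+3), pos 3: s→z (+7) — repeating every 2. A repeating key of period 2 is used — shifts +3, +7 over and over.
For greet: g+3=j, r+7=y, e+3=h, e+7=l, t+3=w.

jyhlw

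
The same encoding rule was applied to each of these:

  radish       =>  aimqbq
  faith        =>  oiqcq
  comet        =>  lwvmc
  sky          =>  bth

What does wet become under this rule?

The shift depends on letter class: consonant r→a is +9, but vowel a→i is +8. Vowels shift forward by 8 and consonants shift forward by 9.
For wet: w(cons)+9=f, e(vowel)+8=m, t(cons)+9=c.

fmc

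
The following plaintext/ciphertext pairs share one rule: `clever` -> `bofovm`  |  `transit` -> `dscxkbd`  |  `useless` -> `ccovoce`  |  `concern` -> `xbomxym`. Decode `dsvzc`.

The word is reversed, then every letter is shifted forward by 10.
Reversing it on dsvzc: shift back: d−10=t, s−10=i, v−10=l, z−10=p, c−10=s → tilps; then reverse → split.

split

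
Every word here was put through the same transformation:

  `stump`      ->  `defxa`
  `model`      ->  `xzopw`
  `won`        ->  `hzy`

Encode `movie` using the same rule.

xzgtp

Compare letters: s→d is +11, t→e is +11, u→f is +11 — a constant shift. It's a constant shift of +11 (ROT11).
For movie: m+11=x, o+11=z, v+11=g, i+11=t, e+11=p.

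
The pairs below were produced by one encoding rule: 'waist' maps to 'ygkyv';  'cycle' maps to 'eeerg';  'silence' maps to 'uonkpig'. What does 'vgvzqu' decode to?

Shifts by position in waist: pos 0: w→y (+2), pos 1: a→g (+6), pos 2: i→k (+2), pos 3: s→y (+6) — repeating every 2. A repeating key of period 2 is used — shifts +2, +6 over and over.
Undoing it on vgvzqu: v−2=t, g−6=a, v−2=t, z−6=t, q−2=o, u−6=o.

tattoo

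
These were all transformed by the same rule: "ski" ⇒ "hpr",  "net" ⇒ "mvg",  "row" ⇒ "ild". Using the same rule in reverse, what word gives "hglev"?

This is the alphabet-reversal cipher (Atbash): a becomes z, b becomes y, etc.
Undoing it on hglev: h↔s, g↔t, l↔o, e↔v, v↔e.

stove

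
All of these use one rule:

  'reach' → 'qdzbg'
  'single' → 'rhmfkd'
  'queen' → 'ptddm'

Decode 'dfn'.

ego

Each letter is shifted forward by 25 in the alphabet (a Caesar shift of +25).
Reversing it on dfn: d−25=e, f−25=g, n−25=o.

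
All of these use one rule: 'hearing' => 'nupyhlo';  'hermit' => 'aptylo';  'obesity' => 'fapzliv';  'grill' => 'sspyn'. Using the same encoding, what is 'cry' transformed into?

The output letters match the input read backwards, each shifted +7: hearing reversed is gniraeh. Read the word backwards and shift each letter +7.
For cry: reverse → yrc; then shift: y+7=f, r+7=y, c+7=j.

fyj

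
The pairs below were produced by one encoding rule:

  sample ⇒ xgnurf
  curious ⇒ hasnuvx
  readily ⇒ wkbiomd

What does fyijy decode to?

Shifts by position in sample: pos 0: s→x (+5), pos 1: a→g (+6), pos 2: m→n (+1), pos 3: p→u (+5), pos 4: l→r (+6), pos 5: e→f (+1) — repeating every 3. A repeating key of period 3 is used — shifts +5, +6, +1 over and over.
Decoding fyijy: f−5=a, y−6=s, i−1=h, j−5=e, y−6=s.

ashes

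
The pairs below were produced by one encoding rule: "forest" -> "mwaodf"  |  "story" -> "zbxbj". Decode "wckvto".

public

In forest: f→m is +7, o→w is +8, r→a is +9, e→o is +10 — the shift increases by 1 each position. Each letter shifts forward by (position + 7), i.e. 7, 8, 9, … — the shift grows by one for each successive letter.
Decoding wckvto: w−7=p, c−8=u, k−9=b, v−10=l, t−11=i, o−12=c.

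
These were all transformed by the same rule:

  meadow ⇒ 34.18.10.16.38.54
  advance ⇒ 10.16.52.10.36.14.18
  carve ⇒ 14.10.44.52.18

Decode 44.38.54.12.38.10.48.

rowboat

m(#13)→34 and e(#5)→18: differences scale by 2, so n = 2·pos + 8. With a=1..z=26, the number is 2·pos + 8.
Decoding 44.38.54.12.38.10.48: 44→(44−8)÷2=18=r, 38→(38−8)÷2=15=o, 54→(54−8)÷2=23=w, 12→(12−8)÷2=2=b, 38→(38−8)÷2=15=o, 10→(10−8)÷2=1=a, 48→(48−8)÷2=20=t.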